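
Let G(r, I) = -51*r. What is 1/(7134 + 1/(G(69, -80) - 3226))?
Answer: 6745/48118829 ≈ 0.00014017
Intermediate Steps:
1/(7134 + 1/(G(69, -80) - 3226)) = 1/(7134 + 1/(-51*69 - 3226)) = 1/(7134 + 1/(-3519 - 3226)) = 1/(7134 + 1/(-6745)) = 1/(7134 - 1/6745) = 1/(48118829/6745) = 6745/48118829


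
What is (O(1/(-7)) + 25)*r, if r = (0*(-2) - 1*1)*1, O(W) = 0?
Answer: -25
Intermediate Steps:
r = -1 (r = (0 - 1)*1 = -1*1 = -1)
(O(1/(-7)) + 25)*r = (0 + 25)*(-1) = 25*(-1) = -25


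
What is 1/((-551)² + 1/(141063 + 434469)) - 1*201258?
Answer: -35166231116166582/174732090733 ≈ -2.0126e+5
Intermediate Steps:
1/((-551)² + 1/(141063 + 434469)) - 1*201258 = 1/(303601 + 1/575532) - 201258 = 1/(174732090733/575532) - 201258 = 575532/174732090733 - 201258 = -35166231116166582/174732090733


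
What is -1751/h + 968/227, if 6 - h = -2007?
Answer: 1551107/456951 ≈ 3.3945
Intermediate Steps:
h = 2013 (h = 6 - 1*(-2007) = 6 + 2007 = 2013)
-1751/h + 968/227 = -1751/2013 + 968/227 = 1551107/456951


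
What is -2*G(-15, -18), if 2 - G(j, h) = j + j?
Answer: -64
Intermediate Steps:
G(j, h) = 2 - 2*j (G(j, h) = 2 - (j + j) = 2 - 2*j)
-2*G(-15, -18) = -2*(2 - 2*(-15)) = -2*(2 + 30) = -2*32 = -64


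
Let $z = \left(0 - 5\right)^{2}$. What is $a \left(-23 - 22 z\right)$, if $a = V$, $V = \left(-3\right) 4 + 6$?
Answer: $3438$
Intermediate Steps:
$z = 25$ ($z = \left(-5\right)^{2} = 25$)
$V = -6$ ($V = -12 + 6 = -6$)
$a = -6$
$a \left(-23 - 22 z\right) = - 6 \left(-23 - 550\right) = \left(-6\right) \left(-573\right) = 3438$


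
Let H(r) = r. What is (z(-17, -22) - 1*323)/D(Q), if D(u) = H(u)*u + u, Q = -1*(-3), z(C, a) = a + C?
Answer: -181/6 ≈ -30.167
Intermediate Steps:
z(C, a) = C + a
Q = 3
D(u) = u + u² (D(u) = u*u + u = u² + u = u + u²)
(z(-17, -22) - 1*323)/D(Q) = ((-17 - 22) - 1*323)/((3*(1 + 3))) = (-39 - 323)/((3*4)) = -362/12 = -362*1/12 = -181/6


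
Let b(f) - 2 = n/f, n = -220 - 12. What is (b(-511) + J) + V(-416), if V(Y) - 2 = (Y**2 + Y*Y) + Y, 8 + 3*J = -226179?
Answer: 414377239/1533 ≈ 2.7031e+5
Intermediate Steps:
J = -226187/3 (J = -8/3 + (1/3)*(-226179) = -8/3 - 75393 = -226187/3 ≈ -75396.)
n = -232
b(f) = 2 - 232/f
V(Y) = 2 + Y + 2*Y**2 (V(Y) = 2 + ((Y**2 + Y*Y) + Y) = 2 + ((Y**2 + Y**2) + Y) = 2 + (2*Y**2 + Y) = 2 + (Y + 2*Y**2) = 2 + Y + 2*Y**2)
(b(-511) + J) + V(-416) = ((2 - 232/(-511)) - 226187/3) + (2 - 416 + 2*(-416)**2) = ((2 - 232*(-1/511)) - 226187/3) + (2 - 416 + 2*173056) = ((2 + 232/511) - 226187/3) + (2 - 416 + 346112) = (1254/511 - 226187/3) + 345698 = -115577795/1533 + 345698 = 414377239/1533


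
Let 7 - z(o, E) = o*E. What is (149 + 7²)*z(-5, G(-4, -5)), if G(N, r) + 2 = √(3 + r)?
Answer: -594 + 990*I*√2 ≈ -594.0 + 1400.1*I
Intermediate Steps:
G(N, r) = -2 + √(3 + r)
z(o, E) = 7 - E*o (z(o, E) = 7 - o*E = 7 - E*o)
(149 + 7²)*z(-5, G(-4, -5)) = (149 + 7²)*(7 - 1*(-2 + √(3 - 5))*(-5)) = (149 + 49)*(7 - 1*(-2 + √(-2))*(-5)) = 198*(7 - 1*(-2 + I*√2)*(-5)) = 198*(7 + (-10 + 5*I*√2)) = 198*(-3 + 5*I*√2) = -594 + 990*I*√2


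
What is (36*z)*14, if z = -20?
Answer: -10080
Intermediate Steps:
(36*z)*14 = (36*(-20))*14 = -720*14 = -10080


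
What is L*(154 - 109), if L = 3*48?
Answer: 6480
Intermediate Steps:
L = 144
L*(154 - 109) = 144*(154 - 109) = 144*45 = 6480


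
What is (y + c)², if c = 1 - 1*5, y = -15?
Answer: 361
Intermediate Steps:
c = -4 (c = 1 - 5 = -4)
(y + c)² = (-15 - 4)² = (-19)² = 361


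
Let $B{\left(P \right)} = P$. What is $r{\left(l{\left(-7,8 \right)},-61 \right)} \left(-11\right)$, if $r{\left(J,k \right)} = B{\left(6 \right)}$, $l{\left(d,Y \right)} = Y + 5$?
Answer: $-66$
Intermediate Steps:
$l{\left(d,Y \right)} = 5 + Y$
$r{\left(J,k \right)} = 6$
$r{\left(l{\left(-7,8 \right)},-61 \right)} \left(-11\right) = 6 \left(-11\right) = -66$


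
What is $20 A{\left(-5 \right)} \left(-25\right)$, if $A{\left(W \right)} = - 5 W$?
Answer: $-12500$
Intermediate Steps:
$20 A{\left(-5 \right)} \left(-25\right) = 20 \left(\left(-5\right) \left(-5\right)\right) \left(-25\right) = 20 \cdot 25 \left(-25\right) = 500 \left(-25\right) = -12500$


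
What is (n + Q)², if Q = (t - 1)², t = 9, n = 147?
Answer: 44521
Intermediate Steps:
Q = 64 (Q = (9 - 1)² = 8² = 64)
(n + Q)² = (147 + 64)² = 211² = 44521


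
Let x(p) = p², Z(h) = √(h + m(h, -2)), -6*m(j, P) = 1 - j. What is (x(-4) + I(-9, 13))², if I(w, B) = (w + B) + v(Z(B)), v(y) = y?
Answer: (20 + √15)² ≈ 569.92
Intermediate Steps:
m(j, P) = -⅙ + j/6 (m(j, P) = -(1 - j)/6 = -⅙ + j/6)
Z(h) = √(-⅙ + 7*h/6) (Z(h) = √(h + (-⅙ + h/6)) = √(-⅙ + 7*h/6))
I(w, B) = B + w + √(-6 + 42*B)/6 (I(w, B) = (w + B) + √(-6 + 42*B)/6 = (B + w) + √(-6 + 42*B)/6 = B + w + √(-6 + 42*B)/6)
(x(-4) + I(-9, 13))² = ((-4)² + (13 - 9 + √(-6 + 42*13)/6))² = (16 + (13 - 9 + √(-6 + 546)/6))² = (16 + (13 - 9 + √540/6))² = (16 + (13 - 9 + (6*√15)/6))² = (16 + (13 - 9 + √15))² = (16 + (4 + √15))² = (20 + √15)²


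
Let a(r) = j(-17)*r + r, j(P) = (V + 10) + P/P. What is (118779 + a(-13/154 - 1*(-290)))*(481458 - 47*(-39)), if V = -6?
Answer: 4484903749884/77 ≈ 5.8246e+10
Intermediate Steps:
j(P) = 5 (j(P) = (-6 + 10) + P/P = 4 + 1 = 5)
a(r) = 6*r (a(r) = 5*r + r = 6*r)
(118779 + a(-13/154 - 1*(-290)))*(481458 - 47*(-39)) = (118779 + 6*(-13/154 - 1*(-290)))*(481458 - 47*(-39)) = (118779 + 6*(-13*1/154 + 290))*(481458 + 1833) = (118779 + 6*(-13/154 + 290))*483291 = (118779 + 6*(44647/154))*483291 = (118779 + 133941/77)*483291 = (9279924/77)*483291 = 4484903749884/77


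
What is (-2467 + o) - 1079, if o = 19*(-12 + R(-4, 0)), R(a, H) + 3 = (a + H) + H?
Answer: -3907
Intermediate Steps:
R(a, H) = -3 + a + 2*H (R(a, H) = -3 + ((a + H) + H) = -3 + ((H + a) + H) = -3 + (a + 2*H) = -3 + a + 2*H)
o = -361 (o = 19*(-12 + (-3 - 4 + 2*0)) = 19*(-12 + (-3 - 4 + 0)) = 19*(-12 - 7) = 19*(-19) = -361)
(-2467 + o) - 1079 = (-2467 - 361) - 1079 = -2828 - 1079 = -3907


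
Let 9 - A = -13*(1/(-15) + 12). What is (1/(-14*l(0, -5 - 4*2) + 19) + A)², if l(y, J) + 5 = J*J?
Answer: 3491864034409/129618225 ≈ 26940.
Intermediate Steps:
A = 2462/15 (A = 9 - (-13)*(1/(-15) + 12) = 9 - (-13)*(-1/15 + 12) = 9 - (-13)*179/15 = 9 - 1*(-2327/15) = 9 + 2327/15 = 2462/15 ≈ 164.13)
l(y, J) = -5 + J² (l(y, J) = -5 + J*J = -5 + J²)
(1/(-14*l(0, -5 - 4*2) + 19) + A)² = (1/(-14*(-5 + (-5 - 4*2)²) + 19) + 2462/15)² = (1/(-14*(-5 + (-5 - 8)²) + 19) + 2462/15)² = (1/(-14*(-5 + (-13)²) + 19) + 2462/15)² = (1/(-14*(-5 + 169) + 19) + 2462/15)² = (1/(-14*164 + 19) + 2462/15)² = (1/(-2296 + 19) + 2462/15)² = (1/(-2277) + 2462/15)² = (-1/2277 + 2462/15)² = (1868653/11385)² = 3491864034409/129618225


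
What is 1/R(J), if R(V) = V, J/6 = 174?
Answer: 1/1044 ≈ 0.00095785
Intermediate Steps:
J = 1044 (J = 6*174 = 1044)
1/R(J) = 1/1044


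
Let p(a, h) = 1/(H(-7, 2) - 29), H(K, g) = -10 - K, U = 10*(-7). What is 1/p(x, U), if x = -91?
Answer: -32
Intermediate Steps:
U = -70
p(a, h) = -1/32 (p(a, h) = 1/((-10 - 1*(-7)) - 29) = 1/((-10 + 7) - 29) = 1/(-3 - 29) = 1/(-32) = -1/32)
1/p(x, U) = 1/(-1/32) = -32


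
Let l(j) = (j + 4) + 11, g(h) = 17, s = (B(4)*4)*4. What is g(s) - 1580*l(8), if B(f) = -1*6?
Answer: -36323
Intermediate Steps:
B(f) = -6
s = -96 (s = -6*4*4 = -24*4 = -96)
l(j) = 15 + j (l(j) = (4 + j) + 11 = 15 + j)
g(s) - 1580*l(8) = 17 - 1580*(15 + 8) = 17 - 1580*23 = 17 - 36340 = -36323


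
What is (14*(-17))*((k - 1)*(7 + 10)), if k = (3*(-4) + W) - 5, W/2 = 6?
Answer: 24276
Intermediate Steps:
W = 12 (W = 2*6 = 12)
k = -5 (k = (3*(-4) + 12) - 5 = (-12 + 12) - 5 = 0 - 5 = -5)
(14*(-17))*((k - 1)*(7 + 10)) = (14*(-17))*((-5 - 1)*(7 + 10)) = -(-1428)*17 = -238*(-102) = 24276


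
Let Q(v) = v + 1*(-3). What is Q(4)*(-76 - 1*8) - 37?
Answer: -121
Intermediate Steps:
Q(v) = -3 + v (Q(v) = v - 3 = -3 + v)
Q(4)*(-76 - 1*8) - 37 = (-3 + 4)*(-76 - 1*8) - 37 = 1*(-76 - 8) - 37 = 1*(-84) - 37 = -84 - 37 = -121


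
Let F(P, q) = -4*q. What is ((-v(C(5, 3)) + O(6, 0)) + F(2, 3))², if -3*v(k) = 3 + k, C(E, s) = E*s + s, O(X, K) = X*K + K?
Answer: 25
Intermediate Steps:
O(X, K) = K + K*X (O(X, K) = K*X + K = K + K*X)
C(E, s) = s + E*s
v(k) = -1 - k/3 (v(k) = -(3 + k)/3 = -1 - k/3)
((-v(C(5, 3)) + O(6, 0)) + F(2, 3))² = ((-(-1 - (1 + 5)) + 0*(1 + 6)) - 4*3)² = ((-(-1 - 6) + 0*7) - 12)² = ((-(-1 - ⅓*18) + 0) - 12)² = ((-(-1 - 6) + 0) - 12)² = ((-1*(-7) + 0) - 12)² = ((7 + 0) - 12)² = (7 - 12)² = (-5)² = 25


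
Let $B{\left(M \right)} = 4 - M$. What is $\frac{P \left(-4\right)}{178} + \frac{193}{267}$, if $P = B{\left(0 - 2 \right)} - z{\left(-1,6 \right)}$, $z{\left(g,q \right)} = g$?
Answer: $\frac{151}{267} \approx 0.56554$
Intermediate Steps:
$P = 7$ ($P = \left(4 - \left(0 - 2\right)\right) - -1 = \left(4 - \left(0 - 2\right)\right) + 1 = \left(4 - -2\right) + 1 = \left(4 + 2\right) + 1 = 6 + 1 = 7$)
$\frac{P \left(-4\right)}{178} + \frac{193}{267} = \frac{7 \left(-4\right)}{178} + \frac{193}{267} = \left(-28\right) \frac{1}{178} + 193 \cdot \frac{1}{267} = - \frac{14}{89} + \frac{193}{267} = \frac{151}{267}$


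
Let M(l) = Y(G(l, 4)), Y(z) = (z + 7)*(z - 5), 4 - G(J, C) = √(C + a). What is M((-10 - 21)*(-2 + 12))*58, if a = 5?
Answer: -1856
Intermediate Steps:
G(J, C) = 4 - √(5 + C) (G(J, C) = 4 - √(C + 5) = 4 - √(5 + C))
Y(z) = (-5 + z)*(7 + z) (Y(z) = (7 + z)*(-5 + z) = (-5 + z)*(7 + z))
M(l) = -32 (M(l) = -35 + (4 - √(5 + 4))² + 2*(4 - √(5 + 4)) = -35 + (4 - √9)² + 2*(4 - √9) = -35 + (4 - 1*3)² + 2*(4 - 1*3) = -35 + (4 - 3)² + 2*(4 - 3) = -35 + 1² + 2*1 = -35 + 1 + 2 = -32)
M((-10 - 21)*(-2 + 12))*58 = -32*58 = -1856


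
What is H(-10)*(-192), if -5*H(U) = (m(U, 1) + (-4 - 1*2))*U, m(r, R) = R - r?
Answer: -1920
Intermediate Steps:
H(U) = -U*(-5 - U)/5 (H(U) = -((1 - U) + (-4 - 1*2))*U/5 = -((1 - U) + (-4 - 2))*U/5 = -((1 - U) - 6)*U/5 = -(-5 - U)*U/5 = -U*(-5 - U)/5)
H(-10)*(-192) = ((⅕)*(-10)*(5 - 10))*(-192) = ((⅕)*(-10)*(-5))*(-192) = 10*(-192) = -1920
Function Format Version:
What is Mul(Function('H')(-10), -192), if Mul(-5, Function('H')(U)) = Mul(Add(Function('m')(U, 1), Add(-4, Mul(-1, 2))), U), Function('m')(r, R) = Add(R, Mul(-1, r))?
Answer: -1920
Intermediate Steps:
Function('H')(U) = Mul(Rational(-1, 5), U, Add(-5, Mul(-1, U))) (Function('H')(U) = Mul(Rational(-1, 5), Mul(Add(Add(1, Mul(-1, U)), Add(-4, Mul(-1, 2))), U)) = Mul(Rational(-1, 5), Mul(Add(Add(1, Mul(-1, U)), Add(-4, -2)), U)) = Mul(Rational(-1, 5), Mul(Add(Add(1, Mul(-1, U)), -6), U)) = Mul(Rational(-1, 5), Mul(Add(-5, Mul(-1, U)), U)) = Mul(Rational(-1, 5), Mul(U, Add(-5, Mul(-1, U)))) = Mul(Rational(-1, 5), U, Add(-5, Mul(-1, U))))
Mul(Function('H')(-10), -192) = Mul(Mul(Rational(1, 5), -10, Add(5, -10)), -192) = Mul(Mul(Rational(1, 5), -10, -5), -192) = Mul(10, -192) = -1920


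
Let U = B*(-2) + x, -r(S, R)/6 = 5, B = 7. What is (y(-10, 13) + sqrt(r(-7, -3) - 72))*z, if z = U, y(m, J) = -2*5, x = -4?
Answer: 180 - 18*I*sqrt(102) ≈ 180.0 - 181.79*I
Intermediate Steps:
y(m, J) = -10
r(S, R) = -30 (r(S, R) = -6*5 = -30)
U = -18 (U = 7*(-2) - 4 = -14 - 4 = -18)
z = -18
(y(-10, 13) + sqrt(r(-7, -3) - 72))*z = (-10 + sqrt(-30 - 72))*(-18) = (-10 + sqrt(-102))*(-18) = (-10 + I*sqrt(102))*(-18) = 180 - 18*I*sqrt(102)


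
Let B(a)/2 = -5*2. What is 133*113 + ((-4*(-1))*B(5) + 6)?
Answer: 14955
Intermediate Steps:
B(a) = -20 (B(a) = 2*(-5*2) = 2*(-10) = -20)
133*113 + ((-4*(-1))*B(5) + 6) = 133*113 + (-4*(-1)*(-20) + 6) = 15029 + (4*(-20) + 6) = 15029 + (-80 + 6) = 15029 - 74 = 14955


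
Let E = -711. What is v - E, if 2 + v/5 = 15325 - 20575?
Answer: -25549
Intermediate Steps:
v = -26260 (v = -10 + 5*(15325 - 20575) = -10 + 5*(-5250) = -10 - 26250 = -26260)
v - E = -26260 - 1*(-711) = -26260 + 711 = -25549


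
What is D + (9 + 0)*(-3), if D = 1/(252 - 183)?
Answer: -1862/69 ≈ -26.986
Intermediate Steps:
D = 1/69 ≈ 0.014493
D + (9 + 0)*(-3) = 1/69 + (9 + 0)*(-3) = 1/69 + 9*(-3) = 1/69 - 27 = -1862/69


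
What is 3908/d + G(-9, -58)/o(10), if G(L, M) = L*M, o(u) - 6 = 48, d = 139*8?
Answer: 10993/834 ≈ 13.181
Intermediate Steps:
d = 1112
o(u) = 54 (o(u) = 6 + 48 = 54)
3908/d + G(-9, -58)/o(10) = 3908/1112 - 9*(-58)/54 = 3908*(1/1112) + 522*(1/54) = 977/278 + 29/3 = 10993/834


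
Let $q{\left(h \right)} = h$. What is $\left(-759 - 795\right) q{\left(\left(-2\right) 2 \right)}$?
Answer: $6216$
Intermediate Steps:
$\left(-759 - 795\right) q{\left(\left(-2\right) 2 \right)} = \left(-759 - 795\right) \left(\left(-2\right) 2\right) = \left(-1554\right) \left(-4\right) = 6216$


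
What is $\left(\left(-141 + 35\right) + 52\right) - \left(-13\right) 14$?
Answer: $128$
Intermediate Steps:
$\left(\left(-141 + 35\right) + 52\right) - \left(-13\right) 14 = \left(-106 + 52\right) - -182 = -54 + 182 = 128$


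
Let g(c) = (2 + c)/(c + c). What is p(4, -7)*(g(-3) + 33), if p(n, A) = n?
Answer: 398/3 ≈ 132.67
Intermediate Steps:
g(c) = (2 + c)/(2*c) (g(c) = (2 + c)/((2*c)) = (2 + c)*(1/(2*c)) = (2 + c)/(2*c))
p(4, -7)*(g(-3) + 33) = 4*((½)*(2 - 3)/(-3) + 33) = 4*((½)*(-⅓)*(-1) + 33) = 4*(⅙ + 33) = 4*(199/6) = 398/3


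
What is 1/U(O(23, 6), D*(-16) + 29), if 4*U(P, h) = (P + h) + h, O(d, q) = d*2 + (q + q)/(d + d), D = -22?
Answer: 46/9295 ≈ 0.0049489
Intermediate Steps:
O(d, q) = 2*d + q/d (O(d, q) = 2*d + (2*q)/((2*d)) = 2*d + (2*q)*(1/(2*d)) = 2*d + q/d)
U(P, h) = h/2 + P/4 (U(P, h) = ((P + h) + h)/4 = (P + 2*h)/4 = h/2 + P/4)
1/U(O(23, 6), D*(-16) + 29) = 1/((-22*(-16) + 29)/2 + (2*23 + 6/23)/4) = 1/((352 + 29)/2 + (46 + 6*(1/23))/4) = 1/((1/2)*381 + (46 + 6/23)/4) = 1/(381/2 + (1/4)*(1064/23)) = 1/(381/2 + 266/23) = 1/(9295/46) = 46/9295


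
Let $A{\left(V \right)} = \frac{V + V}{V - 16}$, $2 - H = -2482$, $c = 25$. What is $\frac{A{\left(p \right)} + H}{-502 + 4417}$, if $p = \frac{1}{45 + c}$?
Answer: $\frac{2779594}{4380885} \approx 0.63448$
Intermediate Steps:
$H = 2484$ ($H = 2 - -2482 = 2 + 2482 = 2484$)
$p = \frac{1}{70}$ ($p = \frac{1}{45 + 25} = \frac{1}{70} \approx 0.014286$)
$A{\left(V \right)} = \frac{2 V}{-16 + V}$
$\frac{A{\left(p \right)} + H}{-502 + 4417} = \frac{2 \cdot \frac{1}{70} \frac{1}{-16 + \frac{1}{70}} + 2484}{-502 + 4417} = \frac{2 \cdot \frac{1}{70} \frac{1}{- \frac{1119}{70}} + 2484}{3915} = \left(2 \cdot \frac{1}{70} \left(- \frac{70}{1119}\right) + 2484\right) \frac{1}{3915} = \left(- \frac{2}{1119} + 2484\right) \frac{1}{3915} = \frac{2779594}{1119} \cdot \frac{1}{3915} = \frac{2779594}{4380885}$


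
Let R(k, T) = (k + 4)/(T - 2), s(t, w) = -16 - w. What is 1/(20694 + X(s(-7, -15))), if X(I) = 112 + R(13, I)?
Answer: 3/62401 ≈ 4.8076e-5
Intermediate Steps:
R(k, T) = (4 + k)/(-2 + T)
X(I) = 112 + 17/(-2 + I) (X(I) = 112 + (4 + 13)/(-2 + I) = 112 + 17/(-2 + I))
1/(20694 + X(s(-7, -15))) = 1/(20694 + (-207 + 112*(-16 - 1*(-15)))/(-2 + (-16 - 1*(-15)))) = 1/(20694 + (-207 + 112*(-16 + 15))/(-2 + (-16 + 15))) = 1/(20694 + (-207 + 112*(-1))/(-2 - 1)) = 1/(20694 + (-207 - 112)/(-3)) = 1/(20694 - 1/3*(-319)) = 1/(20694 + 319/3) = 1/(62401/3) = 3/62401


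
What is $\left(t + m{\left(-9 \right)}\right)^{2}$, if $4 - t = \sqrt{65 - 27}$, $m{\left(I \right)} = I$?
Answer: $\left(5 + \sqrt{38}\right)^{2} \approx 124.64$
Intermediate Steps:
$t = 4 - \sqrt{38}$ ($t = 4 - \sqrt{65 - 27} = 4 - \sqrt{38} \approx -2.1644$)
$\left(t + m{\left(-9 \right)}\right)^{2} = \left(\left(4 - \sqrt{38}\right) - 9\right)^{2} = \left(-5 - \sqrt{38}\right)^{2}$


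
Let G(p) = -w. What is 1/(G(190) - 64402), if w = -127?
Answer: -1/64275 ≈ -1.5558e-5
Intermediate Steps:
G(p) = 127 (G(p) = -1*(-127) = 127)
1/(G(190) - 64402) = 1/(127 - 64402) = 1/(-64275) = -1/64275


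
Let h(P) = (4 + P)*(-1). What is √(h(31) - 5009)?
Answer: 2*I*√1261 ≈ 71.021*I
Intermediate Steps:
h(P) = -4 - P
√(h(31) - 5009) = √((-4 - 1*31) - 5009) = √((-4 - 31) - 5009) = √(-35 - 5009) = √(-5044) = 2*I*√1261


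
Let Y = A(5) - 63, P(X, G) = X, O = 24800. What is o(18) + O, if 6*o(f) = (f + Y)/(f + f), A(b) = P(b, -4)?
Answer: 669595/27 ≈ 24800.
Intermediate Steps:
A(b) = b
Y = -58 (Y = 5 - 63 = -58)
o(f) = (-58 + f)/(12*f) (o(f) = ((f - 58)/(f + f))/6 = ((-58 + f)/((2*f)))/6 = ((-58 + f)*(1/(2*f)))/6 = ((-58 + f)/(2*f))/6 = (-58 + f)/(12*f))
o(18) + O = (1/12)*(-58 + 18)/18 + 24800 = (1/12)*(1/18)*(-40) + 24800 = -5/27 + 24800 = 669595/27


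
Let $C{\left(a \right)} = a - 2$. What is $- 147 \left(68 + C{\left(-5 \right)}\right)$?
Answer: $-8967$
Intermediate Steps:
$C{\left(a \right)} = -2 + a$
$- 147 \left(68 + C{\left(-5 \right)}\right) = - 147 \left(68 - 7\right) = \left(-147\right) 61 = -8967$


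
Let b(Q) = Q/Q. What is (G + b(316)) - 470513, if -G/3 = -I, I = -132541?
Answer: -868135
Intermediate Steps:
b(Q) = 1
G = -397623 (G = -(-3)*(-132541) = -3*132541 = -397623)
(G + b(316)) - 470513 = (-397623 + 1) - 470513 = -397622 - 470513 = -868135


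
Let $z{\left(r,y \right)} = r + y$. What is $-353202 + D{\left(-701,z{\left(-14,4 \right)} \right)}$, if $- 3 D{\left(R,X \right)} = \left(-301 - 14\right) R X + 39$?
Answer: $382835$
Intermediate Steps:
$D{\left(R,X \right)} = -13 + 105 R X$ ($D{\left(R,X \right)} = - \frac{\left(-301 - 14\right) R X + 39}{3} = - \frac{- 315 R X + 39}{3} = - \frac{39 - 315 R X}{3} = -13 + 105 R X$)
$-353202 + D{\left(-701,z{\left(-14,4 \right)} \right)} = -353202 - \left(13 + 73605 \left(-14 + 4\right)\right) = -353202 - \left(13 + 73605 \left(-10\right)\right) = -353202 + \left(-13 + 736050\right) = -353202 + 736037 = 382835$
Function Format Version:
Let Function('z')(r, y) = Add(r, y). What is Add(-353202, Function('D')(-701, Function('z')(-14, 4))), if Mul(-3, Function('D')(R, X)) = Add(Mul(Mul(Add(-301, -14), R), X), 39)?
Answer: 382835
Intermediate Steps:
Function('D')(R, X) = Add(-13, Mul(105, R, X)) (Function('D')(R, X) = Mul(Rational(-1, 3), Add(Mul(Mul(Add(-301, -14), R), X), 39)) = Mul(Rational(-1, 3), Add(Mul(Mul(-315, R), X), 39)) = Mul(Rational(-1, 3), Add(Mul(-315, R, X), 39)) = Mul(Rational(-1, 3), Add(39, Mul(-315, R, X))) = Add(-13, Mul(105, R, X)))
Add(-353202, Function('D')(-701, Function('z')(-14, 4))) = Add(-353202, Add(-13, Mul(105, -701, Add(-14, 4)))) = Add(-353202, Add(-13, Mul(105, -701, -10))) = Add(-353202, Add(-13, 736050)) = Add(-353202, 736037) = 382835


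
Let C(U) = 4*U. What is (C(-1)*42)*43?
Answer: -7224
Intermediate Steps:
(C(-1)*42)*43 = ((4*(-1))*42)*43 = -4*42*43 = -168*43 = -7224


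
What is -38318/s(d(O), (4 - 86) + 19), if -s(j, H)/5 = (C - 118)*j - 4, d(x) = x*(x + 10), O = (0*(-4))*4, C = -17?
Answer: -19159/10 ≈ -1915.9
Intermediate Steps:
O = 0 (O = 0*4 = 0)
d(x) = x*(10 + x)
s(j, H) = 20 + 675*j (s(j, H) = -5*((-17 - 118)*j - 4) = -5*(-135*j - 4) = -5*(-4 - 135*j) = 20 + 675*j)
-38318/s(d(O), (4 - 86) + 19) = -38318/(20 + 675*(0*(10 + 0))) = -38318/(20 + 675*(0*10)) = -38318/(20 + 675*0) = -38318/(20 + 0) = -38318/20 = -38318*1/20 = -19159/10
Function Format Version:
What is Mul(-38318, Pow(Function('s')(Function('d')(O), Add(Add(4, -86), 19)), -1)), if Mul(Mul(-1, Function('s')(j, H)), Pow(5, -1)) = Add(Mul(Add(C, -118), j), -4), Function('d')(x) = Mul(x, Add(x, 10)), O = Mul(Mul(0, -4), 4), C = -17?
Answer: Rational(-19159, 10) ≈ -1915.9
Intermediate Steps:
O = 0 (O = Mul(0, 4) = 0)
Function('d')(x) = Mul(x, Add(10, x))
Function('s')(j, H) = Add(20, Mul(675, j)) (Function('s')(j, H) = Mul(-5, Add(Mul(Add(-17, -118), j), -4)) = Mul(-5, Add(Mul(-135, j), -4)) = Mul(-5, Add(-4, Mul(-135, j))) = Add(20, Mul(675, j)))
Mul(-38318, Pow(Function('s')(Function('d')(O), Add(Add(4, -86), 19)), -1)) = Mul(-38318, Pow(Add(20, Mul(675, Mul(0, Add(10, 0)))), -1)) = Mul(-38318, Pow(Add(20, Mul(675, Mul(0, 10))), -1)) = Mul(-38318, Pow(Add(20, Mul(675, 0)), -1)) = Mul(-38318, Pow(Add(20, 0), -1)) = Mul(-38318, Pow(20, -1)) = Mul(-38318, Rational(1, 20)) = Rational(-19159, 10)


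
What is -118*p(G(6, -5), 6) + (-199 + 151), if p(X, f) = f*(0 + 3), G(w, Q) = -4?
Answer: -2172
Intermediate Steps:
p(X, f) = 3*f (p(X, f) = f*3 = 3*f)
-118*p(G(6, -5), 6) + (-199 + 151) = -354*6 + (-199 + 151) = -118*18 - 48 = -2124 - 48 = -2172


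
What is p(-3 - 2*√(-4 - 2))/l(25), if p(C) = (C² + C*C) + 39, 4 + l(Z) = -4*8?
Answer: -¼ - 2*I*√6/3 ≈ -0.25 - 1.633*I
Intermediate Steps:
l(Z) = -36 (l(Z) = -4 - 4*8 = -4 - 32 = -36)
p(C) = 39 + 2*C² (p(C) = (C² + C²) + 39 = 2*C² + 39 = 39 + 2*C²)
p(-3 - 2*√(-4 - 2))/l(25) = (39 + 2*(-3 - 2*√(-4 - 2))²)/(-36) = (39 + 2*(-3 - 2*I*√6)²)*(-1/36) = -13/12 - (-3 - 2*I*√6)²/18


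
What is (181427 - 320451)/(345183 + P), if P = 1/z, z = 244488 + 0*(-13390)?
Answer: -33989699712/84393101305 ≈ -0.40275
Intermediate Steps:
z = 244488 (z = 244488 + 0 = 244488)
P = 1/244488 ≈ 4.0902e-6
(181427 - 320451)/(345183 + P) = (181427 - 320451)/(345183 + 1/244488) = -139024/84393101305/244488 = -139024*244488/84393101305 = -33989699712/84393101305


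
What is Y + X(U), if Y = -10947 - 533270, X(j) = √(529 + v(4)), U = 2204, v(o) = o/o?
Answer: -544217 + √530 ≈ -5.4419e+5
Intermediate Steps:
v(o) = 1
X(j) = √530 (X(j) = √(529 + 1) = √530)
Y = -544217
Y + X(U) = -544217 + √530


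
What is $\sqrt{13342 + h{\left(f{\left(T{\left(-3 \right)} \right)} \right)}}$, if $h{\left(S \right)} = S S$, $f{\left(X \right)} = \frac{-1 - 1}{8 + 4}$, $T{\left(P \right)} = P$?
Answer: $\frac{\sqrt{480313}}{6} \approx 115.51$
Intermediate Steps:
$f{\left(X \right)} = - \frac{1}{6}$ ($f{\left(X \right)} = - \frac{2}{12} = \left(-2\right) \frac{1}{12} = - \frac{1}{6}$)
$h{\left(S \right)} = S^{2}$
$\sqrt{13342 + h{\left(f{\left(T{\left(-3 \right)} \right)} \right)}} = \sqrt{13342 + \left(- \frac{1}{6}\right)^{2}} = \sqrt{13342 + \frac{1}{36}} = \sqrt{\frac{480313}{36}} = \frac{\sqrt{480313}}{6}$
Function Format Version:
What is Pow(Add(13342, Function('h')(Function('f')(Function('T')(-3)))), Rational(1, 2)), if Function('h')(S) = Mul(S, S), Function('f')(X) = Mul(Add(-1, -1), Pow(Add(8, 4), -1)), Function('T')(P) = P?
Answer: Mul(Rational(1, 6), Pow(480313, Rational(1, 2))) ≈ 115.51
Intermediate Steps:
Function('f')(X) = Rational(-1, 6) (Function('f')(X) = Mul(-2, Pow(12, -1)) = Mul(-2, Rational(1, 12)) = Rational(-1, 6))
Function('h')(S) = Pow(S, 2)
Pow(Add(13342, Function('h')(Function('f')(Function('T')(-3)))), Rational(1, 2)) = Pow(Add(13342, Pow(Rational(-1, 6), 2)), Rational(1, 2)) = Pow(Add(13342, Rational(1, 36)), Rational(1, 2)) = Pow(Rational(480313, 36), Rational(1, 2)) = Mul(Rational(1, 6), Pow(480313, Rational(1, 2)))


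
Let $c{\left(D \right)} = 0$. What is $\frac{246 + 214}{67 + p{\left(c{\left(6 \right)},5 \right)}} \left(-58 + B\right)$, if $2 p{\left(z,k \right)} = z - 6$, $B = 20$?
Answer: $- \frac{2185}{8} \approx -273.13$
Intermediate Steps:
$p{\left(z,k \right)} = -3 + \frac{z}{2}$ ($p{\left(z,k \right)} = \frac{z - 6}{2} = \frac{-6 + z}{2} = -3 + \frac{z}{2}$)
$\frac{246 + 214}{67 + p{\left(c{\left(6 \right)},5 \right)}} \left(-58 + B\right) = \frac{246 + 214}{67 + \left(-3 + \frac{1}{2} \cdot 0\right)} \left(-58 + 20\right) = \frac{460}{67 + \left(-3 + 0\right)} \left(-38\right) = \frac{460}{67 - 3} \left(-38\right) = \frac{460}{64} \left(-38\right) = 460 \cdot \frac{1}{64} \left(-38\right) = \frac{115}{16} \left(-38\right) = - \frac{2185}{8}$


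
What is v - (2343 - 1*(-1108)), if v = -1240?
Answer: -4691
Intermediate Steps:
v - (2343 - 1*(-1108)) = -1240 - (2343 - 1*(-1108)) = -1240 - (2343 + 1108) = -1240 - 1*3451 = -1240 - 3451 = -4691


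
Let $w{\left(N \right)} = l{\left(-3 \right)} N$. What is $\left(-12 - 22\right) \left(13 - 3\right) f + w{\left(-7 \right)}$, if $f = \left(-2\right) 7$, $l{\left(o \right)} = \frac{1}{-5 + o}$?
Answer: $\frac{38087}{8} \approx 4760.9$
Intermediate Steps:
$w{\left(N \right)} = - \frac{N}{8}$ ($w{\left(N \right)} = \frac{N}{-5 - 3} = \frac{N}{-8} = - \frac{N}{8}$)
$f = -14$
$\left(-12 - 22\right) \left(13 - 3\right) f + w{\left(-7 \right)} = \left(-12 - 22\right) \left(13 - 3\right) \left(-14\right) - - \frac{7}{8} = \left(-34\right) 10 \left(-14\right) + \frac{7}{8} = \left(-340\right) \left(-14\right) + \frac{7}{8} = 4760 + \frac{7}{8} = \frac{38087}{8}$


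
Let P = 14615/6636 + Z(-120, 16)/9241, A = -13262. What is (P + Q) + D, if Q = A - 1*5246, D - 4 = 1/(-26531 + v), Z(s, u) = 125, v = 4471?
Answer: -39602936288963/2140492830 ≈ -18502.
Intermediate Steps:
D = 88239/22060 (D = 4 + 1/(-26531 + 4471) = 4 + 1/(-22060) = 4 - 1/22060 = 88239/22060 ≈ 4.0000)
Q = -18508 (Q = -13262 - 1*5246 = -13262 - 5246 = -18508)
P = 1720085/776244 (P = 14615/6636 + 125/9241 = 14615*(1/6636) + 125*(1/9241) = 185/84 + 125/9241 = 1720085/776244 ≈ 2.2159)
(P + Q) + D = (1720085/776244 - 18508) + 88239/22060 = -14365003867/776244 + 88239/22060 = -39602936288963/2140492830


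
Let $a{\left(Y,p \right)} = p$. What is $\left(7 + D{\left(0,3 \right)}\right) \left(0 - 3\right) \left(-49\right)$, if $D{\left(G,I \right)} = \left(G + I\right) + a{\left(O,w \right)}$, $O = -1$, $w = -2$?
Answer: $1176$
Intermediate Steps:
$D{\left(G,I \right)} = -2 + G + I$ ($D{\left(G,I \right)} = \left(G + I\right) - 2 = -2 + G + I$)
$\left(7 + D{\left(0,3 \right)}\right) \left(0 - 3\right) \left(-49\right) = \left(7 + \left(-2 + 0 + 3\right)\right) \left(0 - 3\right) \left(-49\right) = \left(7 + 1\right) \left(-3\right) \left(-49\right) = 8 \left(-3\right) \left(-49\right) = \left(-24\right) \left(-49\right) = 1176$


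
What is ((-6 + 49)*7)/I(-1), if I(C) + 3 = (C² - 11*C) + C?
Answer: 301/8 ≈ 37.625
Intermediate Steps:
I(C) = -3 + C² - 10*C (I(C) = -3 + ((C² - 11*C) + C) = -3 + (C² - 10*C) = -3 + C² - 10*C)
((-6 + 49)*7)/I(-1) = ((-6 + 49)*7)/(-3 + (-1)² - 10*(-1)) = (43*7)/(-3 + 1 + 10) = 301/8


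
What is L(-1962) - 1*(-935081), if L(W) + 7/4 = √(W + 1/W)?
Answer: 3740317/4 + I*√839179010/654 ≈ 9.3508e+5 + 44.294*I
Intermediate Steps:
L(W) = -7/4 + √(W + 1/W)
L(-1962) - 1*(-935081) = (-7/4 + √(-1962 + 1/(-1962))) - 1*(-935081) = (-7/4 + √(-1962 - 1/1962)) + 935081 = (-7/4 + √(-3849445/1962)) + 935081 = (-7/4 + I*√839179010/654) + 935081 = 3740317/4 + I*√839179010/654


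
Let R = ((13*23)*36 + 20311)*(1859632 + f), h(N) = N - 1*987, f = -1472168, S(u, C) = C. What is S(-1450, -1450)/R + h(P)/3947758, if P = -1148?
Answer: -257120717621/475327583350004 ≈ -0.00054093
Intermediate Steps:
h(N) = -987 + N (h(N) = N - 987 = -987 + N)
R = 12040443800 (R = ((13*23)*36 + 20311)*(1859632 - 1472168) = (299*36 + 20311)*387464 = (10764 + 20311)*387464 = 31075*387464 = 12040443800)
S(-1450, -1450)/R + h(P)/3947758 = -1450/12040443800 + (-987 - 1148)/3947758 = -1450*1/12040443800 - 2135*1/3947758 = -29/240808876 - 2135/3947758 = -257120717621/475327583350004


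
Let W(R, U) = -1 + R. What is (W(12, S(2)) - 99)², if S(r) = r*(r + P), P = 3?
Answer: 7744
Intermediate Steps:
S(r) = r*(3 + r) (S(r) = r*(r + 3) = r*(3 + r))
(W(12, S(2)) - 99)² = ((-1 + 12) - 99)² = (11 - 99)² = (-88)² = 7744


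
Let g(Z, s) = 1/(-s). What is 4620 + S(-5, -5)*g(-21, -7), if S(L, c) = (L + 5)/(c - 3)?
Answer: 4620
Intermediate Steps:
g(Z, s) = -1/s
S(L, c) = (5 + L)/(-3 + c)
4620 + S(-5, -5)*g(-21, -7) = 4620 + ((5 - 5)/(-3 - 5))*(-1/(-7)) = 4620 + (0/(-8))*(-1*(-1/7)) = 4620 - 1/8*0*(1/7) = 4620 + 0*(1/7) = 4620 + 0 = 4620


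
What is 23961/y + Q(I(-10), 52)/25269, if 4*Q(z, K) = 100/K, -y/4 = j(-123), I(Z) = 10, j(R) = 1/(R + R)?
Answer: 1936294687807/1313988 ≈ 1.4736e+6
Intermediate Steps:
j(R) = 1/(2*R)
y = 2/123 (y = -2/(-123) = -2*(-1)/123 = -4*(-1/246) = 2/123 ≈ 0.016260)
Q(z, K) = 25/K (Q(z, K) = (100/K)/4 = 25/K)
23961/y + Q(I(-10), 52)/25269 = 23961/(2/123) + (25/52)/25269 = 23961*(123/2) + (25*(1/52))*(1/25269) = 2947203/2 + (25/52)*(1/25269) = 2947203/2 + 25/1313988 = 1936294687807/1313988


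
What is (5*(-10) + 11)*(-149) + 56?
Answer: 5867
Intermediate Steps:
(5*(-10) + 11)*(-149) + 56 = (-50 + 11)*(-149) + 56 = -39*(-149) + 56 = 5811 + 56 = 5867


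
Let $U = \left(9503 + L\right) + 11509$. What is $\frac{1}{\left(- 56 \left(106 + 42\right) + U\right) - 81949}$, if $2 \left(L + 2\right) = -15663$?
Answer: $- \frac{2}{154117} \approx -1.2977 \cdot 10^{-5}$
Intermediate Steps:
$L = - \frac{15667}{2}$ ($L = -2 + \frac{1}{2} \left(-15663\right) = -2 - \frac{15663}{2} = - \frac{15667}{2} \approx -7833.5$)
$U = \frac{26357}{2}$ ($U = \left(9503 - \frac{15667}{2}\right) + 11509 = \frac{3339}{2} + 11509 = \frac{26357}{2} \approx 13179.0$)
$\frac{1}{\left(- 56 \left(106 + 42\right) + U\right) - 81949} = \frac{1}{\left(- 56 \left(106 + 42\right) + \frac{26357}{2}\right) - 81949} = \frac{1}{\left(\left(-56\right) 148 + \frac{26357}{2}\right) - 81949} = \frac{1}{\left(-8288 + \frac{26357}{2}\right) - 81949} = \frac{1}{\frac{9781}{2} - 81949} = \frac{1}{- \frac{154117}{2}} = - \frac{2}{154117}$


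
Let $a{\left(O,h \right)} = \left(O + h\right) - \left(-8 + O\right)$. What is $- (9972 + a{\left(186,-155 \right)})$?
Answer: $-9825$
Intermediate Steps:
$a{\left(O,h \right)} = 8 + h$
$- (9972 + a{\left(186,-155 \right)}) = - (9972 + \left(8 - 155\right)) = - (9972 - 147) = \left(-1\right) 9825 = -9825$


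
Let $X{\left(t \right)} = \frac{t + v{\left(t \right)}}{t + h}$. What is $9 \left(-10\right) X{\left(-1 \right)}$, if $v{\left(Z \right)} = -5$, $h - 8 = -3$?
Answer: $135$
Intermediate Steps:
$h = 5$ ($h = 8 - 3 = 5$)
$X{\left(t \right)} = \frac{-5 + t}{5 + t}$ ($X{\left(t \right)} = \frac{t - 5}{t + 5} = \frac{-5 + t}{5 + t}$)
$9 \left(-10\right) X{\left(-1 \right)} = 9 \left(-10\right) \frac{-5 - 1}{5 - 1} = - 90 \cdot \frac{1}{4} \left(-6\right) = \left(-90\right) \left(- \frac{3}{2}\right) = 135$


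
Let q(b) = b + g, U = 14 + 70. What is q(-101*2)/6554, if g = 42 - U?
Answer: -122/3277 ≈ -0.037229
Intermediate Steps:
U = 84
g = -42 (g = 42 - 1*84 = 42 - 84 = -42)
q(b) = -42 + b (q(b) = b - 42 = -42 + b)
q(-101*2)/6554 = (-42 - 101*2)/6554 = (-42 - 202)*(1/6554) = -244*1/6554 = -122/3277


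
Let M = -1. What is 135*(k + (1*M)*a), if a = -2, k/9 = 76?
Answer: 92610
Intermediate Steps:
k = 684 (k = 9*76 = 684)
135*(k + (1*M)*a) = 135*(684 + (1*(-1))*(-2)) = 135*(684 - 1*(-2)) = 135*(684 + 2) = 135*686 = 92610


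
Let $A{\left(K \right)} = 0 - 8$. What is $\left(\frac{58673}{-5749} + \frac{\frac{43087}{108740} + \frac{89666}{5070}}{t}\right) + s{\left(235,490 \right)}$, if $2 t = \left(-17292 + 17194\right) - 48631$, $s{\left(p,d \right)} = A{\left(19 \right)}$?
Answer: $- \frac{140596326092774707}{7722307658247390} \approx -18.207$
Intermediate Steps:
$A{\left(K \right)} = -8$
$s{\left(p,d \right)} = -8$
$t = - \frac{48729}{2}$ ($t = \frac{\left(-17292 + 17194\right) - 48631}{2} = \frac{-98 - 48631}{2} = \frac{1}{2} \left(-48729\right) = - \frac{48729}{2} \approx -24365.0$)
$\left(\frac{58673}{-5749} + \frac{\frac{43087}{108740} + \frac{89666}{5070}}{t}\right) + s{\left(235,490 \right)} = \left(\frac{58673}{-5749} + \frac{\frac{43087}{108740} + \frac{89666}{5070}}{- \frac{48729}{2}}\right) - 8 = \left(58673 \left(- \frac{1}{5749}\right) + \left(43087 \cdot \frac{1}{108740} + 89666 \cdot \frac{1}{5070}\right) \left(- \frac{2}{48729}\right)\right) - 8 = \left(- \frac{58673}{5749} + \left(\frac{43087}{108740} + \frac{44833}{2535}\right) \left(- \frac{2}{48729}\right)\right) - 8 = \left(- \frac{58673}{5749} + \frac{996873193}{55131180} \left(- \frac{2}{48729}\right)\right) - 8 = \left(- \frac{58673}{5749} - \frac{996873193}{1343243635110}\right) - 8 = - \frac{78817864826795587}{7722307658247390} - 8 = - \frac{140596326092774707}{7722307658247390}$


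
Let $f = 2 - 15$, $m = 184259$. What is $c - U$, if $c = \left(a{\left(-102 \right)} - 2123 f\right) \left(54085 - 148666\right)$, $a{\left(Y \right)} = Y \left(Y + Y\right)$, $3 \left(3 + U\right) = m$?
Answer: $- \frac{13735331651}{3} \approx -4.5784 \cdot 10^{9}$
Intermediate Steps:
$U = \frac{184250}{3}$ ($U = -3 + \frac{1}{3} \cdot 184259 = -3 + \frac{184259}{3} = \frac{184250}{3} \approx 61417.0$)
$a{\left(Y \right)} = 2 Y^{2}$ ($a{\left(Y \right)} = Y 2 Y = 2 Y^{2}$)
$f = -13$ ($f = 2 - 15 = -13$)
$c = -4578382467$ ($c = \left(2 \left(-102\right)^{2} - -27599\right) \left(54085 - 148666\right) = \left(2 \cdot 10404 + 27599\right) \left(-94581\right) = \left(20808 + 27599\right) \left(-94581\right) = 48407 \left(-94581\right) = -4578382467$)
$c - U = -4578382467 - \frac{184250}{3} = - \frac{13735331651}{3}$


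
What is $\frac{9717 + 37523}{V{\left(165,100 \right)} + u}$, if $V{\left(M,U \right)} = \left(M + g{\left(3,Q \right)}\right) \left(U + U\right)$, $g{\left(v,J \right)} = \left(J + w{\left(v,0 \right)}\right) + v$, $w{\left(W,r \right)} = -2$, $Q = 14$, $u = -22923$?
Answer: $\frac{47240}{13077} \approx 3.6124$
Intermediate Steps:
$g{\left(v,J \right)} = -2 + J + v$ ($g{\left(v,J \right)} = \left(J - 2\right) + v = \left(-2 + J\right) + v = -2 + J + v$)
$V{\left(M,U \right)} = 2 U \left(15 + M\right)$ ($V{\left(M,U \right)} = \left(M + \left(-2 + 14 + 3\right)\right) \left(U + U\right) = \left(M + 15\right) 2 U = \left(15 + M\right) 2 U = 2 U \left(15 + M\right)$)
$\frac{9717 + 37523}{V{\left(165,100 \right)} + u} = \frac{9717 + 37523}{2 \cdot 100 \left(15 + 165\right) - 22923} = \frac{47240}{2 \cdot 100 \cdot 180 - 22923} = \frac{47240}{36000 - 22923} = \frac{47240}{13077}$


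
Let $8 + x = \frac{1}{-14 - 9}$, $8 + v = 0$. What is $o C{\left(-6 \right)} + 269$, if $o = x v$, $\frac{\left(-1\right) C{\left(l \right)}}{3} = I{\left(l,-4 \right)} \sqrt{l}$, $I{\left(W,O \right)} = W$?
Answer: $269 + \frac{26640 i \sqrt{6}}{23} \approx 269.0 + 2837.1 i$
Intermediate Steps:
$v = -8$ ($v = -8 + 0 = -8$)
$x = - \frac{185}{23}$ ($x = -8 + \frac{1}{-14 - 9} = -8 + \frac{1}{-23} = -8 - \frac{1}{23} = - \frac{185}{23} \approx -8.0435$)
$C{\left(l \right)} = - 3 l^{\frac{3}{2}}$ ($C{\left(l \right)} = - 3 l \sqrt{l} = - 3 l^{\frac{3}{2}}$)
$o = \frac{1480}{23}$ ($o = \left(- \frac{185}{23}\right) \left(-8\right) = \frac{1480}{23} \approx 64.348$)
$o C{\left(-6 \right)} + 269 = \frac{1480 \left(- 3 \left(-6\right)^{\frac{3}{2}}\right)}{23} + 269 = \frac{1480 \left(- 3 \left(- 6 i \sqrt{6}\right)\right)}{23} + 269 = \frac{1480 \cdot 18 i \sqrt{6}}{23} + 269 = \frac{26640 i \sqrt{6}}{23} + 269 = 269 + \frac{26640 i \sqrt{6}}{23}$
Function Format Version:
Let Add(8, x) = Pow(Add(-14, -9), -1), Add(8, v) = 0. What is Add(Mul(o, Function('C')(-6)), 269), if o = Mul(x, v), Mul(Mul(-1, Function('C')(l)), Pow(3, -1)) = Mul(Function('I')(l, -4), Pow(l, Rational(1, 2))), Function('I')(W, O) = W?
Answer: Add(269, Mul(Rational(26640, 23), I, Pow(6, Rational(1, 2)))) ≈ Add(269.00, Mul(2837.1, I))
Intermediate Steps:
v = -8 (v = Add(-8, 0) = -8)
x = Rational(-185, 23) (x = Add(-8, Pow(Add(-14, -9), -1)) = Add(-8, Pow(-23, -1)) = Add(-8, Rational(-1, 23)) = Rational(-185, 23) ≈ -8.0435)
Function('C')(l) = Mul(-3, Pow(l, Rational(3, 2))) (Function('C')(l) = Mul(-3, Mul(l, Pow(l, Rational(1, 2)))) = Mul(-3, Pow(l, Rational(3, 2))))
o = Rational(1480, 23) (o = Mul(Rational(-185, 23), -8) = Rational(1480, 23) ≈ 64.348)
Add(Mul(o, Function('C')(-6)), 269) = Add(Mul(Rational(1480, 23), Mul(-3, Pow(-6, Rational(3, 2)))), 269) = Add(Mul(Rational(1480, 23), Mul(-3, Mul(-6, I, Pow(6, Rational(1, 2))))), 269) = Add(Mul(Rational(1480, 23), Mul(18, I, Pow(6, Rational(1, 2)))), 269) = Add(Mul(Rational(26640, 23), I, Pow(6, Rational(1, 2))), 269) = Add(269, Mul(Rational(26640, 23), I, Pow(6, Rational(1, 2))))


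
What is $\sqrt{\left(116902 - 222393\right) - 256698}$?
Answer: $i \sqrt{362189} \approx 601.82 i$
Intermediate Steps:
$\sqrt{\left(116902 - 222393\right) - 256698} = \sqrt{-105491 - 256698} = \sqrt{-362189} = i \sqrt{362189}$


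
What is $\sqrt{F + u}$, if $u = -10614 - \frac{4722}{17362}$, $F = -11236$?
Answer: $\frac{i \sqrt{1646631273691}}{8681} \approx 147.82 i$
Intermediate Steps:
$u = - \frac{92142495}{8681}$ ($u = -10614 - 4722 \cdot \frac{1}{17362} = -10614 - \frac{2361}{8681} = - \frac{92142495}{8681} \approx -10614.0$)
$\sqrt{F + u} = \sqrt{-11236 - \frac{92142495}{8681}} = \sqrt{- \frac{189682211}{8681}} = \frac{i \sqrt{1646631273691}}{8681}$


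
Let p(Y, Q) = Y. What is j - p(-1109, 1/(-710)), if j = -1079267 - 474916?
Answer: -1553074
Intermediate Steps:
j = -1554183
j - p(-1109, 1/(-710)) = -1554183 - 1*(-1109) = -1554183 + 1109 = -1553074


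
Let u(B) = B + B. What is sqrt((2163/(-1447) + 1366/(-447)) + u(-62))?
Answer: I*sqrt(53780731787211)/646809 ≈ 11.338*I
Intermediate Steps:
u(B) = 2*B
sqrt((2163/(-1447) + 1366/(-447)) + u(-62)) = sqrt((2163/(-1447) + 1366/(-447)) + 2*(-62)) = sqrt((2163*(-1/1447) + 1366*(-1/447)) - 124) = sqrt((-2163/1447 - 1366/447) - 124) = sqrt(-2943463/646809 - 124) = sqrt(-83147779/646809) = I*sqrt(53780731787211)/646809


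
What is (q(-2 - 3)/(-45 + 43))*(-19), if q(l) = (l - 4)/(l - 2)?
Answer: 171/14 ≈ 12.214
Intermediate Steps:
q(l) = (-4 + l)/(-2 + l)
(q(-2 - 3)/(-45 + 43))*(-19) = (((-4 + (-2 - 3))/(-2 + (-2 - 3)))/(-45 + 43))*(-19) = (((-4 - 5)/(-2 - 5))/(-2))*(-19) = ((-9/(-7))*(-½))*(-19) = (-⅐*(-9)*(-½))*(-19) = ((9/7)*(-½))*(-19) = -9/14*(-19) = 171/14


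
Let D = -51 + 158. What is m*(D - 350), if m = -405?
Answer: 98415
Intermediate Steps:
D = 107
m*(D - 350) = -405*(107 - 350) = -405*(-243) = 98415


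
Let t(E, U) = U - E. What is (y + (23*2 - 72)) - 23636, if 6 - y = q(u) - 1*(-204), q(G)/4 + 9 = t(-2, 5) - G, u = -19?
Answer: -23928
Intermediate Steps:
q(G) = -8 - 4*G (q(G) = -36 + 4*((5 - 1*(-2)) - G) = -36 + 4*((5 + 2) - G) = -36 + 4*(7 - G) = -36 + (28 - 4*G) = -8 - 4*G)
y = -266 (y = 6 - ((-8 - 4*(-19)) - 1*(-204)) = 6 - ((-8 + 76) + 204) = 6 - (68 + 204) = 6 - 1*272 = 6 - 272 = -266)
(y + (23*2 - 72)) - 23636 = (-266 + (23*2 - 72)) - 23636 = (-266 + (46 - 72)) - 23636 = (-266 - 26) - 23636 = -292 - 23636 = -23928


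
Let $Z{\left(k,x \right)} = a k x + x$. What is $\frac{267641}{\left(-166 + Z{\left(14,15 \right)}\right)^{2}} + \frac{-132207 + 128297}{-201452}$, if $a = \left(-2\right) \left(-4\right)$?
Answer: $\frac{2866262411}{21407397506} \approx 0.13389$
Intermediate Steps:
$a = 8$
$Z{\left(k,x \right)} = x + 8 k x$ ($Z{\left(k,x \right)} = 8 k x + x = x + 8 k x$)
$\frac{267641}{\left(-166 + Z{\left(14,15 \right)}\right)^{2}} + \frac{-132207 + 128297}{-201452} = \frac{267641}{\left(-166 + 15 \left(1 + 8 \cdot 14\right)\right)^{2}} + \frac{-132207 + 128297}{-201452} = \frac{267641}{\left(-166 + 15 \left(1 + 112\right)\right)^{2}} - - \frac{1955}{100726} = \frac{267641}{\left(-166 + 15 \cdot 113\right)^{2}} + \frac{1955}{100726} = \frac{267641}{\left(-166 + 1695\right)^{2}} + \frac{1955}{100726} = \frac{267641}{1529^{2}} + \frac{1955}{100726} = \frac{267641}{2337841} + \frac{1955}{100726} = 267641 \cdot \frac{1}{2337841} + \frac{1955}{100726} = \frac{24331}{212531} + \frac{1955}{100726} = \frac{2866262411}{21407397506}$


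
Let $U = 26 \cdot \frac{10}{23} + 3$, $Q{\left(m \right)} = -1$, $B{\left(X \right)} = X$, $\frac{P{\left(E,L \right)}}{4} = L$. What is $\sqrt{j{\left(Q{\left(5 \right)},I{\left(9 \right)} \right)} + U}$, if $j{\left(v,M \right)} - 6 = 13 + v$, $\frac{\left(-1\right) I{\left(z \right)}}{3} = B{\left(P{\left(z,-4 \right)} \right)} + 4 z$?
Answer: $\frac{\sqrt{17089}}{23} \approx 5.6837$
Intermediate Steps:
$P{\left(E,L \right)} = 4 L$
$I{\left(z \right)} = 48 - 12 z$ ($I{\left(z \right)} = - 3 \left(4 \left(-4\right) + 4 z\right) = - 3 \left(-16 + 4 z\right) = 48 - 12 z$)
$j{\left(v,M \right)} = 19 + v$ ($j{\left(v,M \right)} = 6 + \left(13 + v\right) = 19 + v$)
$U = \frac{329}{23}$ ($U = 26 \cdot 10 \cdot \frac{1}{23} + 3 = 26 \cdot \frac{10}{23} + 3 = \frac{260}{23} + 3 = \frac{329}{23} \approx 14.304$)
$\sqrt{j{\left(Q{\left(5 \right)},I{\left(9 \right)} \right)} + U} = \sqrt{\left(19 - 1\right) + \frac{329}{23}} = \sqrt{18 + \frac{329}{23}} = \sqrt{\frac{743}{23}} = \frac{\sqrt{17089}}{23}$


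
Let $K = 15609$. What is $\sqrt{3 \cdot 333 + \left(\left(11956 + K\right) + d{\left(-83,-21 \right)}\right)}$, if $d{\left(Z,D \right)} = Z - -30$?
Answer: $\sqrt{28511} \approx 168.85$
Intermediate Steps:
$d{\left(Z,D \right)} = 30 + Z$ ($d{\left(Z,D \right)} = Z + 30 = 30 + Z$)
$\sqrt{3 \cdot 333 + \left(\left(11956 + K\right) + d{\left(-83,-21 \right)}\right)} = \sqrt{3 \cdot 333 + \left(\left(11956 + 15609\right) + \left(30 - 83\right)\right)} = \sqrt{999 + \left(27565 - 53\right)} = \sqrt{999 + 27512} = \sqrt{28511}$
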